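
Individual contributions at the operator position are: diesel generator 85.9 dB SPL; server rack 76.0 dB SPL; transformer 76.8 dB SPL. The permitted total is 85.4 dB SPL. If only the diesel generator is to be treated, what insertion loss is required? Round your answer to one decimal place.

1.8 dB

The untreated sources together contribute 10^(76.0/10) + 10^(76.8/10) = 8.767e+07, i.e. 79.43 dB SPL.
The limit corresponds to 10^(85.4/10) = 3.467e+08; subtracting the fixed part leaves 2.591e+08 for the diesel generator, i.e. 84.13 dB SPL.
So the diesel generator must be reduced from 85.9 to 84.13 dB SPL: IL = 1.77 dB.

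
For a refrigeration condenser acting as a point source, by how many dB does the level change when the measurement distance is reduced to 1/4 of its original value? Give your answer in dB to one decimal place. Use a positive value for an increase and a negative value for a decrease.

+12.0 dB

With spherical spreading the level changes by −20·log₁₀(r₂/r₁).
ΔL = −20·log₁₀(0.25) = +12.04 dB.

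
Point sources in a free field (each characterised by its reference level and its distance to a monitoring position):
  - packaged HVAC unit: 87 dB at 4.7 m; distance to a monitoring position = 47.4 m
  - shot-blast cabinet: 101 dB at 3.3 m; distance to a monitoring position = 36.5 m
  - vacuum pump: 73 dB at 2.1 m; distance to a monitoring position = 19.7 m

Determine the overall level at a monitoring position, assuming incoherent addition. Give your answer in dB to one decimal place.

80.3 dB

Propagate each source to the receiver with L = L_ref − 20·log₁₀(r/r_ref), then add intensities.
packaged HVAC unit: 87 − 20·log₁₀(47.4/4.7) = 87 − 20.07 = 66.93 dB.
shot-blast cabinet: 101 − 20·log₁₀(36.5/3.3) = 101 − 20.88 = 80.12 dB.
vacuum pump: 73 − 20·log₁₀(19.7/2.1) = 73 − 19.44 = 53.56 dB.
Σ 10^(L/10) = 1.081e+08 → L_total = 10·log₁₀(1.081e+08) = 80.34 dB.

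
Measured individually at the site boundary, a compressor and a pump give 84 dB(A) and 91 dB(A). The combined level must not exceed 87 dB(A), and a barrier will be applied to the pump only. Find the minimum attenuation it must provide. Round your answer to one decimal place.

Everything except the pump sums to 10^(84/10) = 2.512e+08 in linear terms, 84.00 dB(A).
The limit corresponds to 10^(87/10) = 5.012e+08; subtracting the fixed part leaves 2.500e+08 for the pump, i.e. 83.98 dB(A).
Required insertion loss = 91 − 83.98 = 7.02 dB.

7.0 dB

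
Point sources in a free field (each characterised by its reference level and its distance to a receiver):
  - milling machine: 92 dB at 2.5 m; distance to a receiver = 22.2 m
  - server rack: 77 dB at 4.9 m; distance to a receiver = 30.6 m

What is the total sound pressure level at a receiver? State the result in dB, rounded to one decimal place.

73.3 dB

First find each source's level at the receiver (point-source: −20·log₁₀(r/r_ref)), then combine on an intensity basis.
milling machine: 92 − 20·log₁₀(22.2/2.5) = 92 − 18.97 = 73.03 dB.
server rack: 77 − 20·log₁₀(30.6/4.9) = 77 − 15.91 = 61.09 dB.
Σ 10^(L/10) = 2.138e+07 → L_total = 10·log₁₀(2.138e+07) = 73.30 dB.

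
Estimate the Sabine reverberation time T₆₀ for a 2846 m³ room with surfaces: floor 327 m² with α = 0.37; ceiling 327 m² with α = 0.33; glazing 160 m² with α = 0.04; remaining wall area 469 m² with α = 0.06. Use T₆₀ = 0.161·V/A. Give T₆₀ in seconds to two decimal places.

Total absorption A = 327·0.37 + 327·0.33 + 160·0.04 + 469·0.06 = 263.44 m² sabins.
T₆₀ = 0.161·V/A = 0.161·2846/263.44 = 1.739 s.

1.74 s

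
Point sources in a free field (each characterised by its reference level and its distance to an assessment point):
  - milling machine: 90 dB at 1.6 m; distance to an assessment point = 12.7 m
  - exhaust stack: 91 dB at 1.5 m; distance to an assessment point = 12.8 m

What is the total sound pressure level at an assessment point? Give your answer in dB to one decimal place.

75.2 dB

First find each source's level at the receiver (point-source: −20·log₁₀(r/r_ref)), then combine on an intensity basis.
milling machine: 90 − 20·log₁₀(12.7/1.6) = 90 − 17.99 = 72.01 dB.
exhaust stack: 91 − 20·log₁₀(12.8/1.5) = 91 − 18.62 = 72.38 dB.
Σ 10^(L/10) = 3.316e+07 → L_total = 10·log₁₀(3.316e+07) = 75.21 dB.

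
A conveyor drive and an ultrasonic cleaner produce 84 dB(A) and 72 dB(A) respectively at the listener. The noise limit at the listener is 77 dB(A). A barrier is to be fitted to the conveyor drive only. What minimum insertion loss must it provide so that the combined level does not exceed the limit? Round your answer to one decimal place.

Fixed contribution from the other source: Σ 10^(L/10) = 10^(72/10) = 1.585e+07 (72.00 dB(A)).
The limit corresponds to 10^(77/10) = 5.012e+07; subtracting the fixed part leaves 3.427e+07 for the conveyor drive, i.e. 75.35 dB(A).
So the conveyor drive must be reduced from 84 to 75.35 dB(A): IL = 8.65 dB.

8.7 dB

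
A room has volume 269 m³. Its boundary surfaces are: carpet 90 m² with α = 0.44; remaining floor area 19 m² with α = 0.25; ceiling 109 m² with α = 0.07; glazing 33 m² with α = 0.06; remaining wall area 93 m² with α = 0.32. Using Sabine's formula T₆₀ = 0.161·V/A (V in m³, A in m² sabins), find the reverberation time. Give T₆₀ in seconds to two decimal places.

0.52 s

Total absorption A = 90·0.44 + 19·0.25 + 109·0.07 + 33·0.06 + 93·0.32 = 83.72 m² sabins.
T₆₀ = 0.161 × 269 / 83.72 = 0.517 s.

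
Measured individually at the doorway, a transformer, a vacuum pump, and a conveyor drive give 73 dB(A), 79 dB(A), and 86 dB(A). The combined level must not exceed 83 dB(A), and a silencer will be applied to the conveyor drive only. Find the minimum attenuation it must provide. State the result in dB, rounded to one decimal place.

Fixed contribution from the other sources: Σ 10^(L/10) = 10^(73/10) + 10^(79/10) = 9.939e+07 (79.97 dB(A)).
The limit corresponds to 10^(83/10) = 1.995e+08; subtracting the fixed part leaves 1.001e+08 for the conveyor drive, i.e. 80.01 dB(A).
So the conveyor drive must be reduced from 86 to 80.01 dB(A): IL = 5.99 dB.

6.0 dB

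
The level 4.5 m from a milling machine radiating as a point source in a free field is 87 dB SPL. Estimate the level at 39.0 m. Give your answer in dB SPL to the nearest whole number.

Point-source attenuation: ΔL = 20·log₁₀(r₂/r₁) = 20·log₁₀(39.0/4.5) = 18.757 dB.
L₂ = 87 − 20·log₁₀(39.0/4.5) = 87 − 18.757 = 68.24 dB SPL.

68 dB SPL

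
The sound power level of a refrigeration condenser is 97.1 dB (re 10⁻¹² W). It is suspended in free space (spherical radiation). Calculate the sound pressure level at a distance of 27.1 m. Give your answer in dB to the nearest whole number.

57 dB

L_p = L_w − 10·log₁₀(4π·r²) with r = 27.1 m.
4π·r² = 9229 m², 10·log₁₀ of that is 39.651 dB.
L_p = 97.1 − 39.651 = 57.45 dB.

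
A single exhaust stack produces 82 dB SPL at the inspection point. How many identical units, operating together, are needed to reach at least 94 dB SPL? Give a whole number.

16

N identical sources give L₁ + 10·log₁₀ N, so require 10·log₁₀ N ≥ 94 − 82 = 12.0 dB.
N ≥ 10^(12.0/10) = 15.849, so N = 16.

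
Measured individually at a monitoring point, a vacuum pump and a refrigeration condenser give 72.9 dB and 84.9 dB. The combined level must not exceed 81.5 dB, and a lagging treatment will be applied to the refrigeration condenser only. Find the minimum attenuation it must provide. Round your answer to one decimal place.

Fixed contribution from the other source: Σ 10^(L/10) = 10^(72.9/10) = 1.950e+07 (72.90 dB).
The limit corresponds to 10^(81.5/10) = 1.413e+08; subtracting the fixed part leaves 1.218e+08 for the refrigeration condenser, i.e. 80.85 dB.
So the refrigeration condenser must be reduced from 84.9 to 80.85 dB: IL = 4.05 dB.

4.0 dB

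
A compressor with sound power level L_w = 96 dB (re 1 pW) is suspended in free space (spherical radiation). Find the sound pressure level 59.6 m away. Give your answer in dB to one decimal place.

49.5 dB

L_p = L_w − 10·log₁₀(4π·r²) with r = 59.6 m.
4π·r² = 4.464e+04 m², 10·log₁₀ of that is 46.497 dB.
L_p = 96 − 46.497 = 49.50 dB.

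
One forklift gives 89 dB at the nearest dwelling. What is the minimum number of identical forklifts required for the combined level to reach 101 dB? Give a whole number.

Need L₁ + 10·log₁₀ N ≥ 101, i.e. log₁₀ N ≥ 1.20.
N ≥ 10^(12.0/10) = 15.849, so N = 16.

16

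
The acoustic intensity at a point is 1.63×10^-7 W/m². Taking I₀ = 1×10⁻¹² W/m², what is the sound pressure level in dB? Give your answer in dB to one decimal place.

52.1 dB

Dividing by I₀ shifts the exponent by 12: I/I₀ = 1.63×10^5.
L = 10·(0.2122 + 5) = 52.12 dB.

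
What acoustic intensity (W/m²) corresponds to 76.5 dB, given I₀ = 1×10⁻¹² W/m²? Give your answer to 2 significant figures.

I/I₀ = 10^(76.5/10) = 4.467e+07, so I = 4.467e+07 × 10⁻¹² W/m².

4.5e-05 W/m²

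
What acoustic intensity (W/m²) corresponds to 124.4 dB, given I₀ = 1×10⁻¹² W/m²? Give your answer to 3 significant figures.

I/I₀ = 10^(124.4/10) = 2.754e+12, so I = 2.754e+12 × 10⁻¹² W/m².

2.75 W/m²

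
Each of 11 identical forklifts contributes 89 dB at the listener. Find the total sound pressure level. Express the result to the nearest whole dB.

99 dB

N identical incoherent sources raise the level by 10·log₁₀ N.
L_total = 89 + 10·log₁₀(11) = 89 + 10.414 = 99.41 dB.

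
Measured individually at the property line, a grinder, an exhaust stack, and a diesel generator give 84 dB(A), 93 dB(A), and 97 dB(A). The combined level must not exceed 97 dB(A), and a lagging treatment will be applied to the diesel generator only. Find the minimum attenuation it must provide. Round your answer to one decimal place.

Fixed contribution from the other sources: Σ 10^(L/10) = 10^(84/10) + 10^(93/10) = 2.246e+09 (93.51 dB(A)).
To meet 97 dB(A) overall, the treated diesel generator may contribute at most 10^(97/10) − 2.246e+09 = 2.765e+09, i.e. 94.42 dB(A).
Required insertion loss = 97 − 94.42 = 2.58 dB.

2.6 dB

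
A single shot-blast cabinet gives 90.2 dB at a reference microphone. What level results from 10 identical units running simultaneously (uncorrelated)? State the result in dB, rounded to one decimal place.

100.2 dB

L_total = L₁ + 10·log₁₀ N for N identical incoherent sources.
L_total = 90.2 + 10·log₁₀(10) = 90.2 + 10.000 = 100.20 dB.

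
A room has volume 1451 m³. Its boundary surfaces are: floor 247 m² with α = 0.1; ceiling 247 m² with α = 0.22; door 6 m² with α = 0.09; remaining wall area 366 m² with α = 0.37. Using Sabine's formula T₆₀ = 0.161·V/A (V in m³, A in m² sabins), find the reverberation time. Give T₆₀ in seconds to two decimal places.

Summing Sᵢαᵢ: 247·0.1 + 247·0.22 + 6·0.09 + 366·0.37 = 215.00 m².
T₆₀ = 0.161 × 1451 / 215.00 = 1.087 s.

1.09 s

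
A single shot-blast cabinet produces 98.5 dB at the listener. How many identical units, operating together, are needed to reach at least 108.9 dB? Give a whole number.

Need L₁ + 10·log₁₀ N ≥ 108.9, i.e. log₁₀ N ≥ 1.04.
N ≥ 10^(10.4/10) = 10.965, so N = 11.

11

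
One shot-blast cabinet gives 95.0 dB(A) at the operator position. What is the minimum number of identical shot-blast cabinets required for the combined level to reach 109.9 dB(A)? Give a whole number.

31

Need L₁ + 10·log₁₀ N ≥ 109.9, i.e. log₁₀ N ≥ 1.49.
N ≥ 10^(14.9/10) = 30.903, so N = 31.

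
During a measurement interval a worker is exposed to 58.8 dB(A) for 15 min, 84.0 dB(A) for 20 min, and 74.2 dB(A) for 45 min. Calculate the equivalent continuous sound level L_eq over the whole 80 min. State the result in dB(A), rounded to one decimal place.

78.9 dB(A)

L_eq = 10·log₁₀[(1/T)·Σ tᵢ·10^(Lᵢ/10)] with T = 80 min.
Σ tᵢ·10^(Lᵢ/10) = 15·10^(58.8/10) + 20·10^(84.0/10) + 45·10^(74.2/10) = 6.219e+09.
L_eq = 10·log₁₀(6.219e+09/80) = 78.91 dB(A).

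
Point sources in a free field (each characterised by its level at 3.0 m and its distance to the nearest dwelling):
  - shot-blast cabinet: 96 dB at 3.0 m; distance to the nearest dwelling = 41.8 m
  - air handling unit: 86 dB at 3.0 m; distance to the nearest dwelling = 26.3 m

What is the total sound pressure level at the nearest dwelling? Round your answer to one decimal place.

First find each source's level at the receiver (point-source: −20·log₁₀(r/r_ref)), then combine on an intensity basis.
shot-blast cabinet: 96 − 20·log₁₀(41.8/3.0) = 96 − 22.88 = 73.12 dB.
air handling unit: 86 − 20·log₁₀(26.3/3.0) = 86 − 18.86 = 67.14 dB.
Σ 10^(L/10) = 2.569e+07 → L_total = 10·log₁₀(2.569e+07) = 74.10 dB.

74.1 dB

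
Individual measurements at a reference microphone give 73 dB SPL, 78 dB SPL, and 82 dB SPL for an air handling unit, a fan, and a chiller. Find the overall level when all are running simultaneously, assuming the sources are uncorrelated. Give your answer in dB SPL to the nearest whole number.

For uncorrelated sources the intensities add, so convert each level to linear form, sum, and take 10·log₁₀ of the total.
Σ 10^(L/10) = 10^(73/10) + 10^(78/10) + 10^(82/10) = 2.415e+08.
L_total = 10·log₁₀(2.415e+08) = 83.83 dB SPL.

84 dB SPL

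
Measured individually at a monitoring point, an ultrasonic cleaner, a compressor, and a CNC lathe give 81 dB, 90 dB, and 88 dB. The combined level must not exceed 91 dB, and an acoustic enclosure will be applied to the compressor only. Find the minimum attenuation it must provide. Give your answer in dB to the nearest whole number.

3 dB

Fixed contribution from the other sources: Σ 10^(L/10) = 10^(81/10) + 10^(88/10) = 7.568e+08 (88.79 dB).
To meet 91 dB overall, the treated compressor may contribute at most 10^(91/10) − 7.568e+08 = 5.021e+08, i.e. 87.01 dB.
Required insertion loss = 90 − 87.01 = 2.99 dB.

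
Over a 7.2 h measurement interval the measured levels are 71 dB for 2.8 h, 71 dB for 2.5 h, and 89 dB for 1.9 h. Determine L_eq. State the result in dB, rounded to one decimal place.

83.4 dB

Weight each interval's intensity by its duration and average over T = 7.2 h:
Σ tᵢ·10^(Lᵢ/10) = 2.8·10^(71/10) + 2.5·10^(71/10) + 1.9·10^(89/10) = 1.576e+09.
L_eq = 10·log₁₀(1.576e+09/7.2) = 83.40 dB.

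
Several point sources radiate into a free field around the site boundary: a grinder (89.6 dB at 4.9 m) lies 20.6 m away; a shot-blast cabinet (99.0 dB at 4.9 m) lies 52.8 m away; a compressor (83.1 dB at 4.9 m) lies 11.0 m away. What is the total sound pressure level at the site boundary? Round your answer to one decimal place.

Propagate each source to the receiver with L = L_ref − 20·log₁₀(r/r_ref), then add intensities.
grinder: 89.6 − 20·log₁₀(20.6/4.9) = 89.6 − 12.47 = 77.13 dB.
shot-blast cabinet: 99.0 − 20·log₁₀(52.8/4.9) = 99.0 − 20.65 = 78.35 dB.
compressor: 83.1 − 20·log₁₀(11.0/4.9) = 83.1 − 7.02 = 76.08 dB.
Σ 10^(L/10) = 1.605e+08 → L_total = 10·log₁₀(1.605e+08) = 82.06 dB.

82.1 dB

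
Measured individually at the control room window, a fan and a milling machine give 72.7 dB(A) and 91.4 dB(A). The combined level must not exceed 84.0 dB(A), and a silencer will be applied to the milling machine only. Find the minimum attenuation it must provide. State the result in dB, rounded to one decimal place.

7.7 dB

Everything except the milling machine sums to 10^(72.7/10) = 1.862e+07 in linear terms, 72.70 dB(A).
The limit corresponds to 10^(84.0/10) = 2.512e+08; subtracting the fixed part leaves 2.326e+08 for the milling machine, i.e. 83.67 dB(A).
So the milling machine must be reduced from 91.4 to 83.67 dB(A): IL = 7.73 dB.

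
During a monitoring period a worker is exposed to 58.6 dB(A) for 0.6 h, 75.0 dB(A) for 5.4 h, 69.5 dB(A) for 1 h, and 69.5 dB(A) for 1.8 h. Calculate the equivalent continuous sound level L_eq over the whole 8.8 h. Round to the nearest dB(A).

73 dB(A)

Weight each interval's intensity by its duration and average over T = 8.8 h:
Σ tᵢ·10^(Lᵢ/10) = 0.6·10^(58.6/10) + 5.4·10^(75.0/10) + 1·10^(69.5/10) + 1.8·10^(69.5/10) = 1.962e+08.
L_eq = 10·log₁₀(1.962e+08/8.8) = 73.48 dB(A).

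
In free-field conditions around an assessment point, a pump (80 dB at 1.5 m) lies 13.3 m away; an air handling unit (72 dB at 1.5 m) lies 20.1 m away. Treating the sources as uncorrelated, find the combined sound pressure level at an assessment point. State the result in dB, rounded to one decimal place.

First find each source's level at the receiver (point-source: −20·log₁₀(r/r_ref)), then combine on an intensity basis.
pump: 80 − 20·log₁₀(13.3/1.5) = 80 − 18.96 = 61.04 dB.
air handling unit: 72 − 20·log₁₀(20.1/1.5) = 72 − 22.54 = 49.46 dB.
Σ 10^(L/10) = 1.360e+06 → L_total = 10·log₁₀(1.360e+06) = 61.34 dB.

61.3 dB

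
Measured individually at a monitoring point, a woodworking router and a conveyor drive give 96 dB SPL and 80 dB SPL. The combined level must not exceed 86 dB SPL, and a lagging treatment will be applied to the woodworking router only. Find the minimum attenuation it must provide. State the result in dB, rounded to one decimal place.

11.3 dB

The untreated sources together contribute 10^(80/10) = 1.000e+08, i.e. 80.00 dB SPL.
The limit corresponds to 10^(86/10) = 3.981e+08; subtracting the fixed part leaves 2.981e+08 for the woodworking router, i.e. 84.74 dB SPL.
Required insertion loss = 96 − 84.74 = 11.26 dB.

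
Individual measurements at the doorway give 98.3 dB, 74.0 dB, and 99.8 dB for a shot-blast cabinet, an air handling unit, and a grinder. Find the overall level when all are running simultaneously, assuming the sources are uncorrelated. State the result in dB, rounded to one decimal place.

102.1 dB

For uncorrelated sources the intensities add, so convert each level to linear form, sum, and take 10·log₁₀ of the total.
Σ 10^(L/10) = 10^(98.3/10) + 10^(74.0/10) + 10^(99.8/10) = 1.634e+10.
L_total = 10·log₁₀(1.634e+10) = 102.13 dB.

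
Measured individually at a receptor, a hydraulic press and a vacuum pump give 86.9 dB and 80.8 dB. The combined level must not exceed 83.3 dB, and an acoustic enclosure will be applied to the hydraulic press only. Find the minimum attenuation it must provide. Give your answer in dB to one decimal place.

Everything except the hydraulic press sums to 10^(80.8/10) = 1.202e+08 in linear terms, 80.80 dB.
The limit corresponds to 10^(83.3/10) = 2.138e+08; subtracting the fixed part leaves 9.357e+07 for the hydraulic press, i.e. 79.71 dB.
So the hydraulic press must be reduced from 86.9 to 79.71 dB: IL = 7.19 dB.

7.2 dB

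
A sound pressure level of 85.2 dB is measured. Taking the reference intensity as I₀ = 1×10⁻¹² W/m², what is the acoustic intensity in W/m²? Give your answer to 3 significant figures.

0.000331 W/m²

I = I₀·10^(L/10) = 10⁻¹² × 10^(85.2/10) = 10^(-3.480).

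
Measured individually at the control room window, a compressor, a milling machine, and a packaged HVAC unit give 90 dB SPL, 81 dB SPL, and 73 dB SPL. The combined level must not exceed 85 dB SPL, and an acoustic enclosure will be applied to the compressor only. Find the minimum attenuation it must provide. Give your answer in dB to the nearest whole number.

The untreated sources together contribute 10^(81/10) + 10^(73/10) = 1.458e+08, i.e. 81.64 dB SPL.
To meet 85 dB SPL overall, the treated compressor may contribute at most 10^(85/10) − 1.458e+08 = 1.704e+08, i.e. 82.31 dB SPL.
Required insertion loss = 90 − 82.31 = 7.69 dB.

8 dB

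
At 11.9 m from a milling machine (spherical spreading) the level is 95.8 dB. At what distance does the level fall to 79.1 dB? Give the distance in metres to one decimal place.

81.4 m

For a point source L₁ − L₂ = 20·log₁₀(r₂/r₁), so r₂ = r₁·10^((L₁−L₂)/20).
r₂ = 11.9·10^((95.8−79.1)/20) = 11.9·10^(16.7/20) = 81.39 m.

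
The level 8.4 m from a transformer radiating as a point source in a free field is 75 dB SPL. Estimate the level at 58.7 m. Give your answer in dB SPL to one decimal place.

Point-source attenuation: ΔL = 20·log₁₀(r₂/r₁) = 20·log₁₀(58.7/8.4) = 16.887 dB.
L₂ = 75 − 20·log₁₀(58.7/8.4) = 75 − 16.887 = 58.11 dB SPL.

58.1 dB SPL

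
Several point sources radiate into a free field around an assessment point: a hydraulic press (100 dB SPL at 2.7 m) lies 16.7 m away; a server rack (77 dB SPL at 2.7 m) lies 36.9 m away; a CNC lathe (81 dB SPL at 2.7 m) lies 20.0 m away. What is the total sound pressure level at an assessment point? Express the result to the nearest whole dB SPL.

First find each source's level at the receiver (point-source: −20·log₁₀(r/r_ref)), then combine on an intensity basis.
hydraulic press: 100 − 20·log₁₀(16.7/2.7) = 100 − 15.83 = 84.17 dB SPL.
server rack: 77 − 20·log₁₀(36.9/2.7) = 77 − 22.71 = 54.29 dB SPL.
CNC lathe: 81 − 20·log₁₀(20.0/2.7) = 81 − 17.39 = 63.61 dB SPL.
Σ 10^(L/10) = 2.640e+08 → L_total = 10·log₁₀(2.640e+08) = 84.22 dB SPL.

84 dB SPL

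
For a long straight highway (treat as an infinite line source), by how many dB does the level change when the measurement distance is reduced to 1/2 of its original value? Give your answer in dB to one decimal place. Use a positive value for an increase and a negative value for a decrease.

Line-source spreading: ΔL = −10·log₁₀(r₂/r₁).
ΔL = −10·log₁₀(0.5) = +3.01 dB.

+3.0 dB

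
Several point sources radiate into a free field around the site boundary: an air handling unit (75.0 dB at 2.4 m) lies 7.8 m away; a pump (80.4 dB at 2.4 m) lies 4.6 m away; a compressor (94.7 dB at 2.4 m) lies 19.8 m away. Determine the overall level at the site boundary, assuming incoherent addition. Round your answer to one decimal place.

78.8 dB

Propagate each source to the receiver with L = L_ref − 20·log₁₀(r/r_ref), then add intensities.
air handling unit: 75.0 − 20·log₁₀(7.8/2.4) = 75.0 − 10.24 = 64.76 dB.
pump: 80.4 − 20·log₁₀(4.6/2.4) = 80.4 − 5.65 = 74.75 dB.
compressor: 94.7 − 20·log₁₀(19.8/2.4) = 94.7 − 18.33 = 76.37 dB.
Σ 10^(L/10) = 7.620e+07 → L_total = 10·log₁₀(7.620e+07) = 78.82 dB.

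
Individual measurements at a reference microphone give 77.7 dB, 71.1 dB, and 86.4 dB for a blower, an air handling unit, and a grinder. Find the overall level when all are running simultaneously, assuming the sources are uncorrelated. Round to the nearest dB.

87 dB

For uncorrelated sources the intensities add, so convert each level to linear form, sum, and take 10·log₁₀ of the total.
Σ 10^(L/10) = 10^(77.7/10) + 10^(71.1/10) + 10^(86.4/10) = 5.083e+08.
L_total = 10·log₁₀(5.083e+08) = 87.06 dB.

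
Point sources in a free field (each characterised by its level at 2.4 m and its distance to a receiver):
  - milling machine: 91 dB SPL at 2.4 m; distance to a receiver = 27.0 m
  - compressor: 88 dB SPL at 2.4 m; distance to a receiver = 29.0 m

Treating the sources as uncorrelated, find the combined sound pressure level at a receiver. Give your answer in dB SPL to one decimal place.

Propagate each source to the receiver with L = L_ref − 20·log₁₀(r/r_ref), then add intensities.
milling machine: 91 − 20·log₁₀(27.0/2.4) = 91 − 21.02 = 69.98 dB SPL.
compressor: 88 − 20·log₁₀(29.0/2.4) = 88 − 21.64 = 66.36 dB SPL.
Σ 10^(L/10) = 1.427e+07 → L_total = 10·log₁₀(1.427e+07) = 71.54 dB SPL.

71.5 dB SPL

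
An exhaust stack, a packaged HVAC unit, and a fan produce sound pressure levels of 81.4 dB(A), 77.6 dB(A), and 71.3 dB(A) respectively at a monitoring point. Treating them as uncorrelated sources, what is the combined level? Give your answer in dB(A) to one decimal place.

83.2 dB(A)

Incoherent sources combine by intensity addition: L_total = 10·log₁₀(Σ 10^(L_i/10)).
Σ 10^(L/10) = 10^(81.4/10) + 10^(77.6/10) + 10^(71.3/10) = 2.091e+08.
L_total = 10·log₁₀(2.091e+08) = 83.20 dB(A).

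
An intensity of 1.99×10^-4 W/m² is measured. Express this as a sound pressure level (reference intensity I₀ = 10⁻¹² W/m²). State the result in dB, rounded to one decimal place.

I/I₀ = 1.99×10^-4/10⁻¹² = 1.99×10^8, and L = 10·log₁₀(I/I₀).
L = 10·(0.2989 + 8) = 82.99 dB.

83.0 dB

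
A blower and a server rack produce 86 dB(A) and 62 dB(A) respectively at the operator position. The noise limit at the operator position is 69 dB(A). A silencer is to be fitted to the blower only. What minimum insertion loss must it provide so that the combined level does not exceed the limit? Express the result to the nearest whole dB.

18 dB

Everything except the blower sums to 10^(62/10) = 1.585e+06 in linear terms, 62.00 dB(A).
To meet 69 dB(A) overall, the treated blower may contribute at most 10^(69/10) − 1.585e+06 = 6.358e+06, i.e. 68.03 dB(A).
So the blower must be reduced from 86 to 68.03 dB(A): IL = 17.97 dB.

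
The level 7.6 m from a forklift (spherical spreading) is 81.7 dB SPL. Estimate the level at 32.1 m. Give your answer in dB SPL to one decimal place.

69.2 dB SPL

Point-source attenuation: ΔL = 20·log₁₀(r₂/r₁) = 20·log₁₀(32.1/7.6) = 12.514 dB.
L₂ = 81.7 − 20·log₁₀(32.1/7.6) = 81.7 − 12.514 = 69.19 dB SPL.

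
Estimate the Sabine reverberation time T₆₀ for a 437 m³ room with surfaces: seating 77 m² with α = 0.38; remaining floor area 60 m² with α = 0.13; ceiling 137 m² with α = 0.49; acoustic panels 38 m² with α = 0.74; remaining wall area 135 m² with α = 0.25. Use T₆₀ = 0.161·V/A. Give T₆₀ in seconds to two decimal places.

Total absorption A = 77·0.38 + 60·0.13 + 137·0.49 + 38·0.74 + 135·0.25 = 166.06 m² sabins.
T₆₀ = 0.161·V/A = 0.161·437/166.06 = 0.424 s.

0.42 s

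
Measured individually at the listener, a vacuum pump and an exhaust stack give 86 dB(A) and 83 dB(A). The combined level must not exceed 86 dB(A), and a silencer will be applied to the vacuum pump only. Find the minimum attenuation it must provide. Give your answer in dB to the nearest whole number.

The untreated sources together contribute 10^(83/10) = 1.995e+08, i.e. 83.00 dB(A).
To meet 86 dB(A) overall, the treated vacuum pump may contribute at most 10^(86/10) − 1.995e+08 = 1.986e+08, i.e. 82.98 dB(A).
Required insertion loss = 86 − 82.98 = 3.02 dB.

3 dB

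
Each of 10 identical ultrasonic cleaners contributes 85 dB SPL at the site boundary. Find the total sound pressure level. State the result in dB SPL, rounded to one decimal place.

L_total = L₁ + 10·log₁₀ N for N identical incoherent sources.
L_total = 85 + 10·log₁₀(10) = 85 + 10.000 = 95.00 dB SPL.

95.0 dB SPL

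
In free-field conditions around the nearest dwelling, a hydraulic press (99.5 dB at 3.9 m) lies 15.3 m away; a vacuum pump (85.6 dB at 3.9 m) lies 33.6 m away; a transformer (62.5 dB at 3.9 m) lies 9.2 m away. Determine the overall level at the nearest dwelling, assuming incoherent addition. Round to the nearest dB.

Propagate each source to the receiver with L = L_ref − 20·log₁₀(r/r_ref), then add intensities.
hydraulic press: 99.5 − 20·log₁₀(15.3/3.9) = 99.5 − 11.87 = 87.63 dB.
vacuum pump: 85.6 − 20·log₁₀(33.6/3.9) = 85.6 − 18.71 = 66.89 dB.
transformer: 62.5 − 20·log₁₀(9.2/3.9) = 62.5 − 7.45 = 55.05 dB.
Σ 10^(L/10) = 5.843e+08 → L_total = 10·log₁₀(5.843e+08) = 87.67 dB.

88 dB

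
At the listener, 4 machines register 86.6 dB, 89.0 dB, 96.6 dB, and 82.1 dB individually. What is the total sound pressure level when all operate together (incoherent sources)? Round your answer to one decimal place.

97.8 dB

Incoherent sources combine by intensity addition: L_total = 10·log₁₀(Σ 10^(L_i/10)).
Σ 10^(L/10) = 10^(86.6/10) + 10^(89.0/10) + 10^(96.6/10) + 10^(82.1/10) = 5.984e+09.
L_total = 10·log₁₀(5.984e+09) = 97.77 dB.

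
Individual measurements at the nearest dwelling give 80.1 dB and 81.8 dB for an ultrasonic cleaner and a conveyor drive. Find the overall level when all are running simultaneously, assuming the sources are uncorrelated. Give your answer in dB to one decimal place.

For uncorrelated sources the intensities add, so convert each level to linear form, sum, and take 10·log₁₀ of the total.
Σ 10^(L/10) = 10^(80.1/10) + 10^(81.8/10) = 2.537e+08.
L_total = 10·log₁₀(2.537e+08) = 84.04 dB.

84.0 dB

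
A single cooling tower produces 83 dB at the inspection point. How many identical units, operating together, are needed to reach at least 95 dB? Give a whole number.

N identical sources give L₁ + 10·log₁₀ N, so require 10·log₁₀ N ≥ 95 − 83 = 12.0 dB.
N ≥ 10^(12.0/10) = 15.849, so N = 16.

16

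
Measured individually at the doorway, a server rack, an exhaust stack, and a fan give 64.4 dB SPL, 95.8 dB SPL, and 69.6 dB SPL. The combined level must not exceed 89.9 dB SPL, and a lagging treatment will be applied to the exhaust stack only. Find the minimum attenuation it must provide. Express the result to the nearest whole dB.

6 dB

The untreated sources together contribute 10^(64.4/10) + 10^(69.6/10) = 1.187e+07, i.e. 70.75 dB SPL.
To meet 89.9 dB SPL overall, the treated exhaust stack may contribute at most 10^(89.9/10) − 1.187e+07 = 9.654e+08, i.e. 89.85 dB SPL.
So the exhaust stack must be reduced from 95.8 to 89.85 dB SPL: IL = 5.95 dB.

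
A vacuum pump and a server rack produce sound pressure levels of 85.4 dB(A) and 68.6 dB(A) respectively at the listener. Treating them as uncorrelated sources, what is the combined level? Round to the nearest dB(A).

85 dB(A)

For uncorrelated sources the intensities add, so convert each level to linear form, sum, and take 10·log₁₀ of the total.
Σ 10^(L/10) = 10^(85.4/10) + 10^(68.6/10) = 3.540e+08.
L_total = 10·log₁₀(3.540e+08) = 85.49 dB(A).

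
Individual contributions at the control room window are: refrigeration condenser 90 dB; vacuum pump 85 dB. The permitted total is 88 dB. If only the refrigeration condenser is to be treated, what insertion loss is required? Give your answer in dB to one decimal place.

Fixed contribution from the other source: Σ 10^(L/10) = 10^(85/10) = 3.162e+08 (85.00 dB).
To meet 88 dB overall, the treated refrigeration condenser may contribute at most 10^(88/10) − 3.162e+08 = 3.147e+08, i.e. 84.98 dB.
Required insertion loss = 90 − 84.98 = 5.02 dB.

5.0 dB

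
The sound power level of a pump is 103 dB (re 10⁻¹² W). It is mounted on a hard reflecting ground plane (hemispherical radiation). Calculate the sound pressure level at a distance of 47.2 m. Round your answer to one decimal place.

61.5 dB

The power spreads over a hemisphere of area 2π·r², so L_p = L_w − 10·log₁₀(2π·r²).
2π·r² = 1.4e+04 m², 10·log₁₀ of that is 41.461 dB.
L_p = 103 − 41.461 = 61.54 dB.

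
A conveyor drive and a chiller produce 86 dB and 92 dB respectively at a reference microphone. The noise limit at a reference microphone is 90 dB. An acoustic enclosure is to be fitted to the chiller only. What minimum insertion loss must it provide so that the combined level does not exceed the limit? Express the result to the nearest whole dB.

4 dB

The untreated sources together contribute 10^(86/10) = 3.981e+08, i.e. 86.00 dB.
The limit corresponds to 10^(90/10) = 1.000e+09; subtracting the fixed part leaves 6.019e+08 for the chiller, i.e. 87.80 dB.
So the chiller must be reduced from 92 to 87.80 dB: IL = 4.20 dB.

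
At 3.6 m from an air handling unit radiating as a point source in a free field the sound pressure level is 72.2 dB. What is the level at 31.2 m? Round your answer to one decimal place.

Spherical spreading from a point source gives a 20·log₁₀(r₂/r₁) drop.
L₂ = 72.2 − 20·log₁₀(31.2/3.6) = 72.2 − 18.757 = 53.44 dB.

53.4 dB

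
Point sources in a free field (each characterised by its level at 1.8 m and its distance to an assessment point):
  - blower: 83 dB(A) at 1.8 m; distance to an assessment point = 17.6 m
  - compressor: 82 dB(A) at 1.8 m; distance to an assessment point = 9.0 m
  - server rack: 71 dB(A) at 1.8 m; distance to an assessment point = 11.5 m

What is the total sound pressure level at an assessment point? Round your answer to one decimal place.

Apply inverse-square spreading to bring every level to the receiver, then sum 10^(L/10).
blower: 83 − 20·log₁₀(17.6/1.8) = 83 − 19.80 = 63.20 dB(A).
compressor: 82 − 20·log₁₀(9.0/1.8) = 82 − 13.98 = 68.02 dB(A).
server rack: 71 − 20·log₁₀(11.5/1.8) = 71 − 16.11 = 54.89 dB(A).
Σ 10^(L/10) = 8.735e+06 → L_total = 10·log₁₀(8.735e+06) = 69.41 dB(A).

69.4 dB(A)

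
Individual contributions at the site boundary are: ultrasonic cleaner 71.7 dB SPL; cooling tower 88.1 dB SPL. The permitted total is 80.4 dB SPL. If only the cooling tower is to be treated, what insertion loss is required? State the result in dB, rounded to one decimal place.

8.3 dB

Everything except the cooling tower sums to 10^(71.7/10) = 1.479e+07 in linear terms, 71.70 dB SPL.
The limit corresponds to 10^(80.4/10) = 1.096e+08; subtracting the fixed part leaves 9.486e+07 for the cooling tower, i.e. 79.77 dB SPL.
Required insertion loss = 88.1 − 79.77 = 8.33 dB.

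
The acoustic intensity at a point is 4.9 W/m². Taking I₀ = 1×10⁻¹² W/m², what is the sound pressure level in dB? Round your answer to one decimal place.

126.9 dB

Dividing by I₀ shifts the exponent by 12: I/I₀ = 4.9×10^12.
L = 10·(0.6902 + 12) = 126.90 dB.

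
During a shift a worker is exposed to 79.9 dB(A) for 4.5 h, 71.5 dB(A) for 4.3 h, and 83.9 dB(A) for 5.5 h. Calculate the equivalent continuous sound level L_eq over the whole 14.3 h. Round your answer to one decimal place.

81.1 dB(A)

L_eq = 10·log₁₀[(1/T)·Σ tᵢ·10^(Lᵢ/10)] with T = 14.3 h.
Σ tᵢ·10^(Lᵢ/10) = 4.5·10^(79.9/10) + 4.3·10^(71.5/10) + 5.5·10^(83.9/10) = 1.851e+09.
L_eq = 10·log₁₀(1.851e+09/14.3) = 81.12 dB(A).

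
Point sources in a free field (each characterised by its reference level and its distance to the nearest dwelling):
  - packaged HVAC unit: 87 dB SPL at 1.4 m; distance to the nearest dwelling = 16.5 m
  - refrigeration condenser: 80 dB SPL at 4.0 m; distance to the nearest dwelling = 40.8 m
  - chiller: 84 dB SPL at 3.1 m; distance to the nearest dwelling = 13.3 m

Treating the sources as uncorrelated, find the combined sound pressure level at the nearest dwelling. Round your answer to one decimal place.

72.6 dB SPL

First find each source's level at the receiver (point-source: −20·log₁₀(r/r_ref)), then combine on an intensity basis.
packaged HVAC unit: 87 − 20·log₁₀(16.5/1.4) = 87 − 21.43 = 65.57 dB SPL.
refrigeration condenser: 80 − 20·log₁₀(40.8/4.0) = 80 − 20.17 = 59.83 dB SPL.
chiller: 84 − 20·log₁₀(13.3/3.1) = 84 − 12.65 = 71.35 dB SPL.
Σ 10^(L/10) = 1.822e+07 → L_total = 10·log₁₀(1.822e+07) = 72.60 dB SPL.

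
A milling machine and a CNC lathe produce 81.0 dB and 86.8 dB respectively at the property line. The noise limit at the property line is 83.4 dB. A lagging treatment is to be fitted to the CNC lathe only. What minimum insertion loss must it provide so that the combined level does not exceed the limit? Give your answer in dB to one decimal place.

Everything except the CNC lathe sums to 10^(81.0/10) = 1.259e+08 in linear terms, 81.00 dB.
To meet 83.4 dB overall, the treated CNC lathe may contribute at most 10^(83.4/10) − 1.259e+08 = 9.288e+07, i.e. 79.68 dB.
So the CNC lathe must be reduced from 86.8 to 79.68 dB: IL = 7.12 dB.

7.1 dB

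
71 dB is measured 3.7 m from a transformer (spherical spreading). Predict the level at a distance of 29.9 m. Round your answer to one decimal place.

Point-source attenuation: ΔL = 20·log₁₀(r₂/r₁) = 20·log₁₀(29.9/3.7) = 18.149 dB.
L₂ = 71 − 20·log₁₀(29.9/3.7) = 71 − 18.149 = 52.85 dB.

52.9 dB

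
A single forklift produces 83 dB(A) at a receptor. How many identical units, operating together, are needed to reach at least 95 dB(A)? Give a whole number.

16

The shortfall is 95 − 83 = 12.0 dB, and N units add 10·log₁₀ N, so need 10·log₁₀ N ≥ 12.0.
N ≥ 10^(12.0/10) = 15.849, so N = 16.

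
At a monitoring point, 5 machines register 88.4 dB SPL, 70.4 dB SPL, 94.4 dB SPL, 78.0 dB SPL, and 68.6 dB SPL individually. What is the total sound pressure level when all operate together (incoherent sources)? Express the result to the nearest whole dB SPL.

For uncorrelated sources the intensities add, so convert each level to linear form, sum, and take 10·log₁₀ of the total.
Σ 10^(L/10) = 10^(88.4/10) + 10^(70.4/10) + 10^(94.4/10) + 10^(78.0/10) + 10^(68.6/10) = 3.527e+09.
L_total = 10·log₁₀(3.527e+09) = 95.47 dB SPL.

95 dB SPL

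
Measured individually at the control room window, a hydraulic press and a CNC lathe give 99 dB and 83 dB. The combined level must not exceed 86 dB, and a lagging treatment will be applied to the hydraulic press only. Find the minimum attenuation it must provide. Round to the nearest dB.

The untreated sources together contribute 10^(83/10) = 1.995e+08, i.e. 83.00 dB.
The limit corresponds to 10^(86/10) = 3.981e+08; subtracting the fixed part leaves 1.986e+08 for the hydraulic press, i.e. 82.98 dB.
So the hydraulic press must be reduced from 99 to 82.98 dB: IL = 16.02 dB.

16 dB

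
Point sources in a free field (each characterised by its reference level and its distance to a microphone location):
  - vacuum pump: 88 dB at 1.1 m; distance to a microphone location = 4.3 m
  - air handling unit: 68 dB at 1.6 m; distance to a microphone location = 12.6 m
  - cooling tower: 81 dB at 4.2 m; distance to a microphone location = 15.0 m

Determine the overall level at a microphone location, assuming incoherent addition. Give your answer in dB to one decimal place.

Apply inverse-square spreading to bring every level to the receiver, then sum 10^(L/10).
vacuum pump: 88 − 20·log₁₀(4.3/1.1) = 88 − 11.84 = 76.16 dB.
air handling unit: 68 − 20·log₁₀(12.6/1.6) = 68 − 17.93 = 50.07 dB.
cooling tower: 81 − 20·log₁₀(15.0/4.2) = 81 − 11.06 = 69.94 dB.
Σ 10^(L/10) = 5.126e+07 → L_total = 10·log₁₀(5.126e+07) = 77.10 dB.

77.1 dB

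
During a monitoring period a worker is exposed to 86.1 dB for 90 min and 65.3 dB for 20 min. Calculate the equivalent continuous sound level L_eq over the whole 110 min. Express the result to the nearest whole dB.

The energy average is taken in the linear domain: L_eq = 10·log₁₀[(Σ tᵢ·10^(Lᵢ/10))/T], T = 110 min.
Σ tᵢ·10^(Lᵢ/10) = 90·10^(86.1/10) + 20·10^(65.3/10) = 3.673e+10.
L_eq = 10·log₁₀(3.673e+10/110) = 85.24 dB.

85 dB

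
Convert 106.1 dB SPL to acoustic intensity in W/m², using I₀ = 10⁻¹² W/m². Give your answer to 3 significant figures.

0.0407 W/m²

I = I₀·10^(L/10) = 10⁻¹² × 10^(106.1/10) = 10^(-1.390).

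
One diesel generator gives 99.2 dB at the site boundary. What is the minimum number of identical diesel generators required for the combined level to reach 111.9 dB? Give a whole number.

N identical sources give L₁ + 10·log₁₀ N, so require 10·log₁₀ N ≥ 111.9 − 99.2 = 12.7 dB.
N ≥ 10^(12.7/10) = 18.621, so N = 19.

19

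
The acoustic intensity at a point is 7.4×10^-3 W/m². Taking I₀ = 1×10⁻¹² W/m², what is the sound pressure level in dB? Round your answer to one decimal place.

98.7 dB

L = 10·log₁₀(I/I₀) = 10·log₁₀(7.4×10^-3/10⁻¹²) = 10·log₁₀(7.4×10^9).
L = 10·(0.8692 + 9) = 98.69 dB.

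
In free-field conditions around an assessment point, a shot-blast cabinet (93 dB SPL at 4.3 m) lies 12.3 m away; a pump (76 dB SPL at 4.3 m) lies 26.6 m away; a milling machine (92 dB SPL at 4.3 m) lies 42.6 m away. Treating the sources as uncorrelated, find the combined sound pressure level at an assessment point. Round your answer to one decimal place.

First find each source's level at the receiver (point-source: −20·log₁₀(r/r_ref)), then combine on an intensity basis.
shot-blast cabinet: 93 − 20·log₁₀(12.3/4.3) = 93 − 9.13 = 83.87 dB SPL.
pump: 76 − 20·log₁₀(26.6/4.3) = 76 − 15.83 = 60.17 dB SPL.
milling machine: 92 − 20·log₁₀(42.6/4.3) = 92 − 19.92 = 72.08 dB SPL.
Σ 10^(L/10) = 2.610e+08 → L_total = 10·log₁₀(2.610e+08) = 84.17 dB SPL.

84.2 dB SPL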